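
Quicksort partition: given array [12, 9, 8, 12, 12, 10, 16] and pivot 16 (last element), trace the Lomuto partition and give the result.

Lomuto partition with pivot = 16:

Initial array: [12, 9, 8, 12, 12, 10, 16]

arr[0]=12 <= 16: swap with position 0, array becomes [12, 9, 8, 12, 12, 10, 16]
arr[1]=9 <= 16: swap with position 1, array becomes [12, 9, 8, 12, 12, 10, 16]
arr[2]=8 <= 16: swap with position 2, array becomes [12, 9, 8, 12, 12, 10, 16]
arr[3]=12 <= 16: swap with position 3, array becomes [12, 9, 8, 12, 12, 10, 16]
arr[4]=12 <= 16: swap with position 4, array becomes [12, 9, 8, 12, 12, 10, 16]
arr[5]=10 <= 16: swap with position 5, array becomes [12, 9, 8, 12, 12, 10, 16]

Place pivot at position 6: [12, 9, 8, 12, 12, 10, 16]
Pivot position: 6

After partitioning with pivot 16, the array becomes [12, 9, 8, 12, 12, 10, 16]. The pivot is placed at index 6. All elements to the left of the pivot are <= 16, and all elements to the right are > 16.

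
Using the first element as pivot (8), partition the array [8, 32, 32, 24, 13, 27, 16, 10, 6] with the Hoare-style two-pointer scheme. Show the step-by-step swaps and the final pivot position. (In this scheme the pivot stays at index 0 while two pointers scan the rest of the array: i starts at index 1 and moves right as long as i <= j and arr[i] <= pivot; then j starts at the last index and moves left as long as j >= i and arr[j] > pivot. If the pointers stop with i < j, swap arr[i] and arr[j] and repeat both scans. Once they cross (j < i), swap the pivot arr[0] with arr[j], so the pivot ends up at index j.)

Hoare-style two-pointer partition with pivot = 8:

Initial array: [8, 32, 32, 24, 13, 27, 16, 10, 6]

Pointers start at i = 1, j = 8.
i stops at index 1 (arr[1]=32 > 8), j stops at index 8 (arr[8]=6 <= 8): swap arr[1] and arr[8], array becomes [8, 6, 32, 24, 13, 27, 16, 10, 32]
i ends at 2, j ends at 1: the pointers have crossed (j < i), so scanning stops.

Swap pivot arr[0] with arr[1] to place pivot at position 1: [6, 8, 32, 24, 13, 27, 16, 10, 32]
Pivot position: 1

After partitioning with pivot 8, the array becomes [6, 8, 32, 24, 13, 27, 16, 10, 32]. The pivot is placed at index 1. All elements to the left of the pivot are <= 8, and all elements to the right are > 8.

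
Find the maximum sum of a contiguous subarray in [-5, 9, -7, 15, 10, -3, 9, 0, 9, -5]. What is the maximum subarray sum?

Using Kadane's algorithm on [-5, 9, -7, 15, 10, -3, 9, 0, 9, -5]:

Scanning through the array:
Position 1 (value 9): max_ending_here = 9, max_so_far = 9
Position 2 (value -7): max_ending_here = 2, max_so_far = 9
Position 3 (value 15): max_ending_here = 17, max_so_far = 17
Position 4 (value 10): max_ending_here = 27, max_so_far = 27
Position 5 (value -3): max_ending_here = 24, max_so_far = 27
Position 6 (value 9): max_ending_here = 33, max_so_far = 33
Position 7 (value 0): max_ending_here = 33, max_so_far = 33
Position 8 (value 9): max_ending_here = 42, max_so_far = 42
Position 9 (value -5): max_ending_here = 37, max_so_far = 42

Maximum subarray: [9, -7, 15, 10, -3, 9, 0, 9]
Maximum sum: 42

The maximum subarray is [9, -7, 15, 10, -3, 9, 0, 9] with sum 42. This subarray runs from index 1 to index 8.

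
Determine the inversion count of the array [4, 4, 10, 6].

Finding inversions in [4, 4, 10, 6]:

(2, 3): arr[2]=10 > arr[3]=6

Total inversions: 1

The array has 1 inversion(s): (2,3). Each pair (i,j) satisfies i < j and arr[i] > arr[j].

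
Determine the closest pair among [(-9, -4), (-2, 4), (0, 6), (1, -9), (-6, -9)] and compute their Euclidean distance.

Computing all pairwise distances among 5 points:

d((-9, -4), (-2, 4)) = 10.6301
d((-9, -4), (0, 6)) = 13.4536
d((-9, -4), (1, -9)) = 11.1803
d((-9, -4), (-6, -9)) = 5.831
d((-2, 4), (0, 6)) = 2.8284 <-- minimum
d((-2, 4), (1, -9)) = 13.3417
d((-2, 4), (-6, -9)) = 13.6015
d((0, 6), (1, -9)) = 15.0333
d((0, 6), (-6, -9)) = 16.1555
d((1, -9), (-6, -9)) = 7.0

Closest pair: (-2, 4) and (0, 6) with distance 2.8284

The closest pair is (-2, 4) and (0, 6) with Euclidean distance 2.8284. For 5 points, brute-force pairwise comparison is shown above. For large n, the divide-and-conquer algorithm (sort by x, recurse on halves, check the dividing strip) achieves O(n log n).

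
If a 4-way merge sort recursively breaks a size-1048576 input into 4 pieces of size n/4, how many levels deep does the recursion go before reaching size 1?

For divide and conquer with division factor 4:

Problem sizes at each level:
Level 0: 1048576
Level 1: 262144
Level 2: 65536
Level 3: 16384
Level 4: 4096
Level 5: 1024
Level 6: 256
Level 7: 64
Level 8: 16
Level 9: 4
Level 10: 1

The root is level 0 and the size-1 base case is level 10 (the tree spans levels 0 through 10, i.e. 11 levels counting the root), so the depth is the number of divisions: log_4(1048576) = 10

The recursion tree depth is log_4(1048576) = 10. At each level, the problem size is divided by 4, so it takes 10 divisions to reduce to a base case of size 1. The algorithm makes 4 recursive calls at each level.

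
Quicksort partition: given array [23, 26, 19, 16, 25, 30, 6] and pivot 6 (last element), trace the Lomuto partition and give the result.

Lomuto partition with pivot = 6:

Initial array: [23, 26, 19, 16, 25, 30, 6]

arr[0]=23 > 6: no swap
arr[1]=26 > 6: no swap
arr[2]=19 > 6: no swap
arr[3]=16 > 6: no swap
arr[4]=25 > 6: no swap
arr[5]=30 > 6: no swap

Place pivot at position 0: [6, 26, 19, 16, 25, 30, 23]
Pivot position: 0

After partitioning with pivot 6, the array becomes [6, 26, 19, 16, 25, 30, 23]. The pivot is placed at index 0. All elements to the left of the pivot are <= 6, and all elements to the right are > 6.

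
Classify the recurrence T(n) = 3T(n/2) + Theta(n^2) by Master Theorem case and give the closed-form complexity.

Master Theorem for T(n) = 3T(n/2) + O(n^2):

a = 3, b = 2, c = 2
log_b(a) = log_2(3) = 1.5850

Case 3: c = 2 > log_2(3) = 1.5850
T(n) = O(n^2) = O(n^2)

For T(n) = 3T(n/2) + O(n^2): log_2(3) = 1.5850. This is Case 3 of the Master Theorem (c > log_b(a), work dominated by root), giving O(n^2).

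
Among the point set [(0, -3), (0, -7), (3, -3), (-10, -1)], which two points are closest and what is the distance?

Computing all pairwise distances among 4 points:

d((0, -3), (0, -7)) = 4.0
d((0, -3), (3, -3)) = 3.0 <-- minimum
d((0, -3), (-10, -1)) = 10.198
d((0, -7), (3, -3)) = 5.0
d((0, -7), (-10, -1)) = 11.6619
d((3, -3), (-10, -1)) = 13.1529

Closest pair: (0, -3) and (3, -3) with distance 3.0

The closest pair is (0, -3) and (3, -3) with Euclidean distance 3.0. For 4 points, brute-force pairwise comparison is shown above. For large n, the divide-and-conquer algorithm (sort by x, recurse on halves, check the dividing strip) achieves O(n log n).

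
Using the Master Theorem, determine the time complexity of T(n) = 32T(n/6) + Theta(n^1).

Master Theorem for T(n) = 32T(n/6) + O(n^1):

a = 32, b = 6, c = 1
log_b(a) = log_6(32) = 1.9343

Case 1: c = 1 < log_6(32) = 1.9343
T(n) = O(n^(log_6 32))

For T(n) = 32T(n/6) + O(n^1): log_6(32) = 1.9343. This is Case 1 of the Master Theorem (c < log_b(a), work dominated by leaves), giving O(n^(log_6 32)).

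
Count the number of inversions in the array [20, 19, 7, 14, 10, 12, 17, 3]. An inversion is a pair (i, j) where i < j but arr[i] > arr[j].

Finding inversions in [20, 19, 7, 14, 10, 12, 17, 3]:

(0, 1): arr[0]=20 > arr[1]=19
(0, 2): arr[0]=20 > arr[2]=7
(0, 3): arr[0]=20 > arr[3]=14
(0, 4): arr[0]=20 > arr[4]=10
(0, 5): arr[0]=20 > arr[5]=12
(0, 6): arr[0]=20 > arr[6]=17
(0, 7): arr[0]=20 > arr[7]=3
(1, 2): arr[1]=19 > arr[2]=7
(1, 3): arr[1]=19 > arr[3]=14
(1, 4): arr[1]=19 > arr[4]=10
(1, 5): arr[1]=19 > arr[5]=12
(1, 6): arr[1]=19 > arr[6]=17
(1, 7): arr[1]=19 > arr[7]=3
(2, 7): arr[2]=7 > arr[7]=3
(3, 4): arr[3]=14 > arr[4]=10
(3, 5): arr[3]=14 > arr[5]=12
(3, 7): arr[3]=14 > arr[7]=3
(4, 7): arr[4]=10 > arr[7]=3
(5, 7): arr[5]=12 > arr[7]=3
(6, 7): arr[6]=17 > arr[7]=3

Total inversions: 20

The array has 20 inversion(s): (0,1), (0,2), (0,3), (0,4), (0,5), (0,6), (0,7), (1,2), (1,3), (1,4), (1,5), (1,6), (1,7), (2,7), (3,4), (3,5), (3,7), (4,7), (5,7), (6,7). Each pair (i,j) satisfies i < j and arr[i] > arr[j].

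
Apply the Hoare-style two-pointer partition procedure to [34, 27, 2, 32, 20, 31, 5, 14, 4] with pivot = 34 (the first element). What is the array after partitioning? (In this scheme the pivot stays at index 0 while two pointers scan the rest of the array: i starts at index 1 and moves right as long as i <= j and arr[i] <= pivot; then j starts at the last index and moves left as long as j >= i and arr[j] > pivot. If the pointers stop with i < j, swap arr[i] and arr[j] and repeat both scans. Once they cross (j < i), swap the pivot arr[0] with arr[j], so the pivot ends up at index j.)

Hoare-style two-pointer partition with pivot = 34:

Initial array: [34, 27, 2, 32, 20, 31, 5, 14, 4]

Pointers start at i = 1, j = 8.
i ends at 9, j ends at 8: the pointers have crossed (j < i), so scanning stops.

Swap pivot arr[0] with arr[8] to place pivot at position 8: [4, 27, 2, 32, 20, 31, 5, 14, 34]
Pivot position: 8

After partitioning with pivot 34, the array becomes [4, 27, 2, 32, 20, 31, 5, 14, 34]. The pivot is placed at index 8. All elements to the left of the pivot are <= 34, and all elements to the right are > 34.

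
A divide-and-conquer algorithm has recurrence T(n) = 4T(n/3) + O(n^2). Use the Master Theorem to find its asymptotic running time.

Master Theorem for T(n) = 4T(n/3) + O(n^2):

a = 4, b = 3, c = 2
log_b(a) = log_3(4) = 1.2619

Case 3: c = 2 > log_3(4) = 1.2619
T(n) = O(n^2) = O(n^2)

For T(n) = 4T(n/3) + O(n^2): log_3(4) = 1.2619. This is Case 3 of the Master Theorem (c > log_b(a), work dominated by root), giving O(n^2).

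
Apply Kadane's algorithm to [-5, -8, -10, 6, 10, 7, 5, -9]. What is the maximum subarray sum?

Using Kadane's algorithm on [-5, -8, -10, 6, 10, 7, 5, -9]:

Scanning through the array:
Position 1 (value -8): max_ending_here = -8, max_so_far = -5
Position 2 (value -10): max_ending_here = -10, max_so_far = -5
Position 3 (value 6): max_ending_here = 6, max_so_far = 6
Position 4 (value 10): max_ending_here = 16, max_so_far = 16
Position 5 (value 7): max_ending_here = 23, max_so_far = 23
Position 6 (value 5): max_ending_here = 28, max_so_far = 28
Position 7 (value -9): max_ending_here = 19, max_so_far = 28

Maximum subarray: [6, 10, 7, 5]
Maximum sum: 28

The maximum subarray is [6, 10, 7, 5] with sum 28. This subarray runs from index 3 to index 6.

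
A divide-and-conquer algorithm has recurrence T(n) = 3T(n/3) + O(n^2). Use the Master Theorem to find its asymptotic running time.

Master Theorem for T(n) = 3T(n/3) + O(n^2):

a = 3, b = 3, c = 2
log_b(a) = log_3(3) = 1.0000

Case 3: c = 2 > log_3(3) = 1.0000
T(n) = O(n^2) = O(n^2)

For T(n) = 3T(n/3) + O(n^2): log_3(3) = 1.0000. This is Case 3 of the Master Theorem (c > log_b(a), work dominated by root), giving O(n^2).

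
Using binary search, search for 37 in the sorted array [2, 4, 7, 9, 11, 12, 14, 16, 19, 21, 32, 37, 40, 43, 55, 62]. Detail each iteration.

Binary search for 37 in [2, 4, 7, 9, 11, 12, 14, 16, 19, 21, 32, 37, 40, 43, 55, 62]:

lo=0, hi=15, mid=7, arr[mid]=16 -> 16 < 37, search right half
lo=8, hi=15, mid=11, arr[mid]=37 -> Found target at index 11!

Binary search finds 37 at index 11 after 2 comparisons. The search repeatedly halves the search space by comparing with the middle element.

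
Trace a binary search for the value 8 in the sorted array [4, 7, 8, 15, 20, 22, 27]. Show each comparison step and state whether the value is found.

Binary search for 8 in [4, 7, 8, 15, 20, 22, 27]:

lo=0, hi=6, mid=3, arr[mid]=15 -> 15 > 8, search left half
lo=0, hi=2, mid=1, arr[mid]=7 -> 7 < 8, search right half
lo=2, hi=2, mid=2, arr[mid]=8 -> Found target at index 2!

Binary search finds 8 at index 2 after 3 comparisons. The search repeatedly halves the search space by comparing with the middle element.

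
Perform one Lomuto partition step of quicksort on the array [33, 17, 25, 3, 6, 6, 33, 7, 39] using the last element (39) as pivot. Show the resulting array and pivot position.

Lomuto partition with pivot = 39:

Initial array: [33, 17, 25, 3, 6, 6, 33, 7, 39]

arr[0]=33 <= 39: swap with position 0, array becomes [33, 17, 25, 3, 6, 6, 33, 7, 39]
arr[1]=17 <= 39: swap with position 1, array becomes [33, 17, 25, 3, 6, 6, 33, 7, 39]
arr[2]=25 <= 39: swap with position 2, array becomes [33, 17, 25, 3, 6, 6, 33, 7, 39]
arr[3]=3 <= 39: swap with position 3, array becomes [33, 17, 25, 3, 6, 6, 33, 7, 39]
arr[4]=6 <= 39: swap with position 4, array becomes [33, 17, 25, 3, 6, 6, 33, 7, 39]
arr[5]=6 <= 39: swap with position 5, array becomes [33, 17, 25, 3, 6, 6, 33, 7, 39]
arr[6]=33 <= 39: swap with position 6, array becomes [33, 17, 25, 3, 6, 6, 33, 7, 39]
arr[7]=7 <= 39: swap with position 7, array becomes [33, 17, 25, 3, 6, 6, 33, 7, 39]

Place pivot at position 8: [33, 17, 25, 3, 6, 6, 33, 7, 39]
Pivot position: 8

After partitioning with pivot 39, the array becomes [33, 17, 25, 3, 6, 6, 33, 7, 39]. The pivot is placed at index 8. All elements to the left of the pivot are <= 39, and all elements to the right are > 39.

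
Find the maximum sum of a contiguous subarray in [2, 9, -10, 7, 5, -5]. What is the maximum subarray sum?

Using Kadane's algorithm on [2, 9, -10, 7, 5, -5]:

Scanning through the array:
Position 1 (value 9): max_ending_here = 11, max_so_far = 11
Position 2 (value -10): max_ending_here = 1, max_so_far = 11
Position 3 (value 7): max_ending_here = 8, max_so_far = 11
Position 4 (value 5): max_ending_here = 13, max_so_far = 13
Position 5 (value -5): max_ending_here = 8, max_so_far = 13

Maximum subarray: [2, 9, -10, 7, 5]
Maximum sum: 13

The maximum subarray is [2, 9, -10, 7, 5] with sum 13. This subarray runs from index 0 to index 4.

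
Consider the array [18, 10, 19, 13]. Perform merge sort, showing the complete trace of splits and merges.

Merge sort trace:

Split: [18, 10, 19, 13] -> [18, 10] and [19, 13]
  Split: [18, 10] -> [18] and [10]
  Merge: [18] + [10] -> [10, 18]
  Split: [19, 13] -> [19] and [13]
  Merge: [19] + [13] -> [13, 19]
Merge: [10, 18] + [13, 19] -> [10, 13, 18, 19]

Final sorted array: [10, 13, 18, 19]

The merge sort proceeds by recursively splitting the array and merging sorted halves.
After all merges, the sorted array is [10, 13, 18, 19].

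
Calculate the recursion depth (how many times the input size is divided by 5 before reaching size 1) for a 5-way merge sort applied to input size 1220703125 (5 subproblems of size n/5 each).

For divide and conquer with division factor 5:

Problem sizes at each level:
Level 0: 1220703125
Level 1: 244140625
Level 2: 48828125
Level 3: 9765625
Level 4: 1953125
Level 5: 390625
Level 6: 78125
Level 7: 15625
Level 8: 3125
Level 9: 625
Level 10: 125
Level 11: 25
Level 12: 5
Level 13: 1

The root is level 0 and the size-1 base case is level 13 (the tree spans levels 0 through 13, i.e. 14 levels counting the root), so the depth is the number of divisions: log_5(1220703125) = 13

The recursion tree depth is log_5(1220703125) = 13. At each level, the problem size is divided by 5, so it takes 13 divisions to reduce to a base case of size 1. The algorithm makes 5 recursive calls at each level.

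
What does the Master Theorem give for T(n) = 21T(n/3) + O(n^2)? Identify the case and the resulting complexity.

Master Theorem for T(n) = 21T(n/3) + O(n^2):

a = 21, b = 3, c = 2
log_b(a) = log_3(21) = 2.7712

Case 1: c = 2 < log_3(21) = 2.7712
T(n) = O(n^(log_3 21))

For T(n) = 21T(n/3) + O(n^2): log_3(21) = 2.7712. This is Case 1 of the Master Theorem (c < log_b(a), work dominated by leaves), giving O(n^(log_3 21)).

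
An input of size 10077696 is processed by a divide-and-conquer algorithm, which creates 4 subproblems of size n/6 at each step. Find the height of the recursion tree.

For divide and conquer with division factor 6:

Problem sizes at each level:
Level 0: 10077696
Level 1: 1679616
Level 2: 279936
Level 3: 46656
Level 4: 7776
Level 5: 1296
Level 6: 216
Level 7: 36
Level 8: 6
Level 9: 1

The root is level 0 and the size-1 base case is level 9 (the tree spans levels 0 through 9, i.e. 10 levels counting the root), so the depth is the number of divisions: log_6(10077696) = 9

The recursion tree depth is log_6(10077696) = 9. At each level, the problem size is divided by 6, so it takes 9 divisions to reduce to a base case of size 1. The algorithm makes 4 recursive calls at each level.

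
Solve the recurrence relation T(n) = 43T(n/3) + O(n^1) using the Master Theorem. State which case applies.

Master Theorem for T(n) = 43T(n/3) + O(n^1):

a = 43, b = 3, c = 1
log_b(a) = log_3(43) = 3.4236

Case 1: c = 1 < log_3(43) = 3.4236
T(n) = O(n^(log_3 43))

For T(n) = 43T(n/3) + O(n^1): log_3(43) = 3.4236. This is Case 1 of the Master Theorem (c < log_b(a), work dominated by leaves), giving O(n^(log_3 43)).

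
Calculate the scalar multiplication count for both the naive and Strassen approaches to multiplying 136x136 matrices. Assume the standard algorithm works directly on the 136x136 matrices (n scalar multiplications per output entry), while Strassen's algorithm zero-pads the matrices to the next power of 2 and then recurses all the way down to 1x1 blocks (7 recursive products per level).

Matrix multiplication for 136x136 matrices:

Strassen's algorithm requires power-of-2 dimensions. Pad 136x136 to 256x256 (next power of 2).

Standard algorithm: 136^3 = 2515456 multiplications
Strassen's algorithm: 7^(log2(256)) = 7^8 = 5764801 multiplications
Difference: 2515456 - 5764801 = -3249345 (Strassen uses MORE here due to padding overhead — for small or just-over-power-of-2 n, padding can outweigh the per-level savings)

Standard: 2515456 multiplications (136^3). Strassen: 5764801 multiplications (7^8, after padding to 256x256). Strassen reduces 8 recursive multiplications to 7 at each level.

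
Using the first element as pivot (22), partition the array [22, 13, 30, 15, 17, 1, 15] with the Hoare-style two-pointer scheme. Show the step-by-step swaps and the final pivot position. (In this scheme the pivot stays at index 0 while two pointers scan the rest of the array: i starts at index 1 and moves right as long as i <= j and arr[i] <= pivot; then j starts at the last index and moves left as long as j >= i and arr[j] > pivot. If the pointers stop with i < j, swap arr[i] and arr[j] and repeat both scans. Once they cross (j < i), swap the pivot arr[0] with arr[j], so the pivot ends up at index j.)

Hoare-style two-pointer partition with pivot = 22:

Initial array: [22, 13, 30, 15, 17, 1, 15]

Pointers start at i = 1, j = 6.
i stops at index 2 (arr[2]=30 > 22), j stops at index 6 (arr[6]=15 <= 22): swap arr[2] and arr[6], array becomes [22, 13, 15, 15, 17, 1, 30]
i ends at 6, j ends at 5: the pointers have crossed (j < i), so scanning stops.

Swap pivot arr[0] with arr[5] to place pivot at position 5: [1, 13, 15, 15, 17, 22, 30]
Pivot position: 5

After partitioning with pivot 22, the array becomes [1, 13, 15, 15, 17, 22, 30]. The pivot is placed at index 5. All elements to the left of the pivot are <= 22, and all elements to the right are > 22.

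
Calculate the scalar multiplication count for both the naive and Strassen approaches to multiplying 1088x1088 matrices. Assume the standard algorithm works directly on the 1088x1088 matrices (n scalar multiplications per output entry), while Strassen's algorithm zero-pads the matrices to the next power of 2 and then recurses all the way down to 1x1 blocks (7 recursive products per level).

Matrix multiplication for 1088x1088 matrices:

Strassen's algorithm requires power-of-2 dimensions. Pad 1088x1088 to 2048x2048 (next power of 2).

Standard algorithm: 1088^3 = 1287913472 multiplications
Strassen's algorithm: 7^(log2(2048)) = 7^11 = 1977326743 multiplications
Difference: 1287913472 - 1977326743 = -689413271 (Strassen uses MORE here due to padding overhead — for small or just-over-power-of-2 n, padding can outweigh the per-level savings)

Standard: 1287913472 multiplications (1088^3). Strassen: 1977326743 multiplications (7^11, after padding to 2048x2048). Strassen reduces 8 recursive multiplications to 7 at each level.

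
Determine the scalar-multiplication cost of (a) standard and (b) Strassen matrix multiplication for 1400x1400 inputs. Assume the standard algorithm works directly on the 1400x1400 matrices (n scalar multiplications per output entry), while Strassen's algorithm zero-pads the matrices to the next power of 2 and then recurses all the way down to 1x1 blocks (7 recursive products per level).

Matrix multiplication for 1400x1400 matrices:

Strassen's algorithm requires power-of-2 dimensions. Pad 1400x1400 to 2048x2048 (next power of 2).

Standard algorithm: 1400^3 = 2744000000 multiplications
Strassen's algorithm: 7^(log2(2048)) = 7^11 = 1977326743 multiplications
Savings: 2744000000 - 1977326743 = 766673257 multiplications

Standard: 2744000000 multiplications (1400^3). Strassen: 1977326743 multiplications (7^11, after padding to 2048x2048). Strassen reduces 8 recursive multiplications to 7 at each level.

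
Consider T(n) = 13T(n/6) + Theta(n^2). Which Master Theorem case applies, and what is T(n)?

Master Theorem for T(n) = 13T(n/6) + O(n^2):

a = 13, b = 6, c = 2
log_b(a) = log_6(13) = 1.4315

Case 3: c = 2 > log_6(13) = 1.4315
T(n) = O(n^2) = O(n^2)

For T(n) = 13T(n/6) + O(n^2): log_6(13) = 1.4315. This is Case 3 of the Master Theorem (c > log_b(a), work dominated by root), giving O(n^2).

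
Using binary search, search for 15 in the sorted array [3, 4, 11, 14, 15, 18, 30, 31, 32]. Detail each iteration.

Binary search for 15 in [3, 4, 11, 14, 15, 18, 30, 31, 32]:

lo=0, hi=8, mid=4, arr[mid]=15 -> Found target at index 4!

Binary search finds 15 at index 4 after 1 comparisons. The search repeatedly halves the search space by comparing with the middle element.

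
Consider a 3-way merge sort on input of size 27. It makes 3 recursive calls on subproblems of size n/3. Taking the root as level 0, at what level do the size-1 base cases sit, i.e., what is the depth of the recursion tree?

For divide and conquer with division factor 3:

Problem sizes at each level:
Level 0: 27
Level 1: 9
Level 2: 3
Level 3: 1

The root is level 0 and the size-1 base case is level 3 (the tree spans levels 0 through 3, i.e. 4 levels counting the root), so the depth is the number of divisions: log_3(27) = 3

The recursion tree depth is log_3(27) = 3. At each level, the problem size is divided by 3, so it takes 3 divisions to reduce to a base case of size 1. The algorithm makes 3 recursive calls at each level.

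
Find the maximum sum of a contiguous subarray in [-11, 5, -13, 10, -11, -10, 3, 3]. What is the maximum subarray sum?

Using Kadane's algorithm on [-11, 5, -13, 10, -11, -10, 3, 3]:

Scanning through the array:
Position 1 (value 5): max_ending_here = 5, max_so_far = 5
Position 2 (value -13): max_ending_here = -8, max_so_far = 5
Position 3 (value 10): max_ending_here = 10, max_so_far = 10
Position 4 (value -11): max_ending_here = -1, max_so_far = 10
Position 5 (value -10): max_ending_here = -10, max_so_far = 10
Position 6 (value 3): max_ending_here = 3, max_so_far = 10
Position 7 (value 3): max_ending_here = 6, max_so_far = 10

Maximum subarray: [10]
Maximum sum: 10

The maximum subarray is [10] with sum 10. This subarray runs from index 3 to index 3.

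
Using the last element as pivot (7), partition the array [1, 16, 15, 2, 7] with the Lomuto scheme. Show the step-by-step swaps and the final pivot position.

Lomuto partition with pivot = 7:

Initial array: [1, 16, 15, 2, 7]

arr[0]=1 <= 7: swap with position 0, array becomes [1, 16, 15, 2, 7]
arr[1]=16 > 7: no swap
arr[2]=15 > 7: no swap
arr[3]=2 <= 7: swap with position 1, array becomes [1, 2, 15, 16, 7]

Place pivot at position 2: [1, 2, 7, 16, 15]
Pivot position: 2

After partitioning with pivot 7, the array becomes [1, 2, 7, 16, 15]. The pivot is placed at index 2. All elements to the left of the pivot are <= 7, and all elements to the right are > 7.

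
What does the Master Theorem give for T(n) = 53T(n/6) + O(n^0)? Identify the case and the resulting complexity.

Master Theorem for T(n) = 53T(n/6) + O(n^0):

a = 53, b = 6, c = 0
log_b(a) = log_6(53) = 2.2159

Case 1: c = 0 < log_6(53) = 2.2159
T(n) = O(n^(log_6 53))

For T(n) = 53T(n/6) + O(n^0): log_6(53) = 2.2159. This is Case 1 of the Master Theorem (c < log_b(a), work dominated by leaves), giving O(n^(log_6 53)).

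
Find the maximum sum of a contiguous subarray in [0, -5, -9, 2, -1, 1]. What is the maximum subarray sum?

Using Kadane's algorithm on [0, -5, -9, 2, -1, 1]:

Scanning through the array:
Position 1 (value -5): max_ending_here = -5, max_so_far = 0
Position 2 (value -9): max_ending_here = -9, max_so_far = 0
Position 3 (value 2): max_ending_here = 2, max_so_far = 2
Position 4 (value -1): max_ending_here = 1, max_so_far = 2
Position 5 (value 1): max_ending_here = 2, max_so_far = 2

Maximum subarray: [2]
Maximum sum: 2

The maximum subarray is [2] with sum 2. This subarray runs from index 3 to index 3.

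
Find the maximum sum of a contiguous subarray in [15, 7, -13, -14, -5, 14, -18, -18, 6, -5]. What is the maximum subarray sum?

Using Kadane's algorithm on [15, 7, -13, -14, -5, 14, -18, -18, 6, -5]:

Scanning through the array:
Position 1 (value 7): max_ending_here = 22, max_so_far = 22
Position 2 (value -13): max_ending_here = 9, max_so_far = 22
Position 3 (value -14): max_ending_here = -5, max_so_far = 22
Position 4 (value -5): max_ending_here = -5, max_so_far = 22
Position 5 (value 14): max_ending_here = 14, max_so_far = 22
Position 6 (value -18): max_ending_here = -4, max_so_far = 22
Position 7 (value -18): max_ending_here = -18, max_so_far = 22
Position 8 (value 6): max_ending_here = 6, max_so_far = 22
Position 9 (value -5): max_ending_here = 1, max_so_far = 22

Maximum subarray: [15, 7]
Maximum sum: 22

The maximum subarray is [15, 7] with sum 22. This subarray runs from index 0 to index 1.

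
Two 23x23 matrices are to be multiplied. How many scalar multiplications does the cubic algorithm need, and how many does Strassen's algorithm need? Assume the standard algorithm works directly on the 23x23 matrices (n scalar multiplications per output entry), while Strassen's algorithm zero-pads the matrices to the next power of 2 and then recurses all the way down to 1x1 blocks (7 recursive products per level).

Matrix multiplication for 23x23 matrices:

Strassen's algorithm requires power-of-2 dimensions. Pad 23x23 to 32x32 (next power of 2).

Standard algorithm: 23^3 = 12167 multiplications
Strassen's algorithm: 7^(log2(32)) = 7^5 = 16807 multiplications
Difference: 12167 - 16807 = -4640 (Strassen uses MORE here due to padding overhead — for small or just-over-power-of-2 n, padding can outweigh the per-level savings)

Standard: 12167 multiplications (23^3). Strassen: 16807 multiplications (7^5, after padding to 32x32). Strassen reduces 8 recursive multiplications to 7 at each level.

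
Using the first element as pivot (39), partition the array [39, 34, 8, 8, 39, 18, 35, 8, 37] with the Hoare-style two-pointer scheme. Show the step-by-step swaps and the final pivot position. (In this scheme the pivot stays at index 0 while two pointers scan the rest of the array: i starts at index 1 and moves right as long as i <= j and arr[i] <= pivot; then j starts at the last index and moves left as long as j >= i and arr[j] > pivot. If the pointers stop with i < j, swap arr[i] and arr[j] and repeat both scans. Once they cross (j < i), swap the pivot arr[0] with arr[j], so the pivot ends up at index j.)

Hoare-style two-pointer partition with pivot = 39:

Initial array: [39, 34, 8, 8, 39, 18, 35, 8, 37]

Pointers start at i = 1, j = 8.
i ends at 9, j ends at 8: the pointers have crossed (j < i), so scanning stops.

Swap pivot arr[0] with arr[8] to place pivot at position 8: [37, 34, 8, 8, 39, 18, 35, 8, 39]
Pivot position: 8

After partitioning with pivot 39, the array becomes [37, 34, 8, 8, 39, 18, 35, 8, 39]. The pivot is placed at index 8. All elements to the left of the pivot are <= 39, and all elements to the right are > 39.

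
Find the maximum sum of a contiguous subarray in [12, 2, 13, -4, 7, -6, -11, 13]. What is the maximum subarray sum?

Using Kadane's algorithm on [12, 2, 13, -4, 7, -6, -11, 13]:

Scanning through the array:
Position 1 (value 2): max_ending_here = 14, max_so_far = 14
Position 2 (value 13): max_ending_here = 27, max_so_far = 27
Position 3 (value -4): max_ending_here = 23, max_so_far = 27
Position 4 (value 7): max_ending_here = 30, max_so_far = 30
Position 5 (value -6): max_ending_here = 24, max_so_far = 30
Position 6 (value -11): max_ending_here = 13, max_so_far = 30
Position 7 (value 13): max_ending_here = 26, max_so_far = 30

Maximum subarray: [12, 2, 13, -4, 7]
Maximum sum: 30

The maximum subarray is [12, 2, 13, -4, 7] with sum 30. This subarray runs from index 0 to index 4.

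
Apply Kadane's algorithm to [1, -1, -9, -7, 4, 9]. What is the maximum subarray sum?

Using Kadane's algorithm on [1, -1, -9, -7, 4, 9]:

Scanning through the array:
Position 1 (value -1): max_ending_here = 0, max_so_far = 1
Position 2 (value -9): max_ending_here = -9, max_so_far = 1
Position 3 (value -7): max_ending_here = -7, max_so_far = 1
Position 4 (value 4): max_ending_here = 4, max_so_far = 4
Position 5 (value 9): max_ending_here = 13, max_so_far = 13

Maximum subarray: [4, 9]
Maximum sum: 13

The maximum subarray is [4, 9] with sum 13. This subarray runs from index 4 to index 5.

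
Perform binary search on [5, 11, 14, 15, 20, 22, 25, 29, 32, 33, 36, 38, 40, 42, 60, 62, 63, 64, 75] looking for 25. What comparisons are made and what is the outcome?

Binary search for 25 in [5, 11, 14, 15, 20, 22, 25, 29, 32, 33, 36, 38, 40, 42, 60, 62, 63, 64, 75]:

lo=0, hi=18, mid=9, arr[mid]=33 -> 33 > 25, search left half
lo=0, hi=8, mid=4, arr[mid]=20 -> 20 < 25, search right half
lo=5, hi=8, mid=6, arr[mid]=25 -> Found target at index 6!

Binary search finds 25 at index 6 after 3 comparisons. The search repeatedly halves the search space by comparing with the middle element.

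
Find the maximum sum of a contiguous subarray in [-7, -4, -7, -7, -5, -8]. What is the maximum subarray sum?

Using Kadane's algorithm on [-7, -4, -7, -7, -5, -8]:

Scanning through the array:
Position 1 (value -4): max_ending_here = -4, max_so_far = -4
Position 2 (value -7): max_ending_here = -7, max_so_far = -4
Position 3 (value -7): max_ending_here = -7, max_so_far = -4
Position 4 (value -5): max_ending_here = -5, max_so_far = -4
Position 5 (value -8): max_ending_here = -8, max_so_far = -4

Maximum subarray: [-4]
Maximum sum: -4

The maximum subarray is [-4] with sum -4. This subarray runs from index 1 to index 1.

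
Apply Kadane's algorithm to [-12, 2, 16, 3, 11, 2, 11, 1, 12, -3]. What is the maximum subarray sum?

Using Kadane's algorithm on [-12, 2, 16, 3, 11, 2, 11, 1, 12, -3]:

Scanning through the array:
Position 1 (value 2): max_ending_here = 2, max_so_far = 2
Position 2 (value 16): max_ending_here = 18, max_so_far = 18
Position 3 (value 3): max_ending_here = 21, max_so_far = 21
Position 4 (value 11): max_ending_here = 32, max_so_far = 32
Position 5 (value 2): max_ending_here = 34, max_so_far = 34
Position 6 (value 11): max_ending_here = 45, max_so_far = 45
Position 7 (value 1): max_ending_here = 46, max_so_far = 46
Position 8 (value 12): max_ending_here = 58, max_so_far = 58
Position 9 (value -3): max_ending_here = 55, max_so_far = 58

Maximum subarray: [2, 16, 3, 11, 2, 11, 1, 12]
Maximum sum: 58

The maximum subarray is [2, 16, 3, 11, 2, 11, 1, 12] with sum 58. This subarray runs from index 1 to index 8.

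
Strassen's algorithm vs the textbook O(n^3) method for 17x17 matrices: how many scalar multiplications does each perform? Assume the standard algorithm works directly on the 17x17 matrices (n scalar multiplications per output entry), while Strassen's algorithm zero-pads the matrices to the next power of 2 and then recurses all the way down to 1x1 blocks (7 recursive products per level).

Matrix multiplication for 17x17 matrices:

Strassen's algorithm requires power-of-2 dimensions. Pad 17x17 to 32x32 (next power of 2).

Standard algorithm: 17^3 = 4913 multiplications
Strassen's algorithm: 7^(log2(32)) = 7^5 = 16807 multiplications
Difference: 4913 - 16807 = -11894 (Strassen uses MORE here due to padding overhead — for small or just-over-power-of-2 n, padding can outweigh the per-level savings)

Standard: 4913 multiplications (17^3). Strassen: 16807 multiplications (7^5, after padding to 32x32). Strassen reduces 8 recursive multiplications to 7 at each level.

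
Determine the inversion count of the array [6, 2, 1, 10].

Finding inversions in [6, 2, 1, 10]:

(0, 1): arr[0]=6 > arr[1]=2
(0, 2): arr[0]=6 > arr[2]=1
(1, 2): arr[1]=2 > arr[2]=1

Total inversions: 3

The array has 3 inversion(s): (0,1), (0,2), (1,2). Each pair (i,j) satisfies i < j and arr[i] > arr[j].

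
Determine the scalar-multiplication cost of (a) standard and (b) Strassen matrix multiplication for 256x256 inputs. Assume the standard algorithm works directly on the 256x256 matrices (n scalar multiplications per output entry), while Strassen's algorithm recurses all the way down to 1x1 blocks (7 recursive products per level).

Matrix multiplication for 256x256 matrices:

Standard algorithm: 256^3 = 16777216 multiplications
Strassen's algorithm: 7^(log2(256)) = 7^8 = 5764801 multiplications
Savings: 16777216 - 5764801 = 11012415 multiplications

Standard: 16777216 multiplications (256^3). Strassen: 5764801 multiplications (7^8). Strassen reduces 8 recursive multiplications to 7 at each level.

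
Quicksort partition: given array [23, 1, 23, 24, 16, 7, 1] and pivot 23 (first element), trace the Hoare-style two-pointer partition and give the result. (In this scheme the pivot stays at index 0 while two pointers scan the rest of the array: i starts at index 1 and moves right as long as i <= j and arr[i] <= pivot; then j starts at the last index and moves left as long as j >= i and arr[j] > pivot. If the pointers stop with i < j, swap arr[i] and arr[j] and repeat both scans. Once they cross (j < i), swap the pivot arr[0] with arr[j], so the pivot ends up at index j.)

Hoare-style two-pointer partition with pivot = 23:

Initial array: [23, 1, 23, 24, 16, 7, 1]

Pointers start at i = 1, j = 6.
i stops at index 3 (arr[3]=24 > 23), j stops at index 6 (arr[6]=1 <= 23): swap arr[3] and arr[6], array becomes [23, 1, 23, 1, 16, 7, 24]
i ends at 6, j ends at 5: the pointers have crossed (j < i), so scanning stops.

Swap pivot arr[0] with arr[5] to place pivot at position 5: [7, 1, 23, 1, 16, 23, 24]
Pivot position: 5

After partitioning with pivot 23, the array becomes [7, 1, 23, 1, 16, 23, 24]. The pivot is placed at index 5. All elements to the left of the pivot are <= 23, and all elements to the right are > 23.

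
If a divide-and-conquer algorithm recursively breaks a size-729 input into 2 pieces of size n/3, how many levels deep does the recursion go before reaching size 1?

For divide and conquer with division factor 3:

Problem sizes at each level:
Level 0: 729
Level 1: 243
Level 2: 81
Level 3: 27
Level 4: 9
Level 5: 3
Level 6: 1

The root is level 0 and the size-1 base case is level 6 (the tree spans levels 0 through 6, i.e. 7 levels counting the root), so the depth is the number of divisions: log_3(729) = 6

The recursion tree depth is log_3(729) = 6. At each level, the problem size is divided by 3, so it takes 6 divisions to reduce to a base case of size 1. The algorithm makes 2 recursive calls at each level.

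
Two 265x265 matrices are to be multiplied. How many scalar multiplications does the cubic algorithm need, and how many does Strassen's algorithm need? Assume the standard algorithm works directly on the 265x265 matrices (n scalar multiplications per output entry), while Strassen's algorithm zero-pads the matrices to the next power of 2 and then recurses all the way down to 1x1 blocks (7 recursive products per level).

Matrix multiplication for 265x265 matrices:

Strassen's algorithm requires power-of-2 dimensions. Pad 265x265 to 512x512 (next power of 2).

Standard algorithm: 265^3 = 18609625 multiplications
Strassen's algorithm: 7^(log2(512)) = 7^9 = 40353607 multiplications
Difference: 18609625 - 40353607 = -21743982 (Strassen uses MORE here due to padding overhead — for small or just-over-power-of-2 n, padding can outweigh the per-level savings)

Standard: 18609625 multiplications (265^3). Strassen: 40353607 multiplications (7^9, after padding to 512x512). Strassen reduces 8 recursive multiplications to 7 at each level.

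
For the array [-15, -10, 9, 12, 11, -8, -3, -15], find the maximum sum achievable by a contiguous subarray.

Using Kadane's algorithm on [-15, -10, 9, 12, 11, -8, -3, -15]:

Scanning through the array:
Position 1 (value -10): max_ending_here = -10, max_so_far = -10
Position 2 (value 9): max_ending_here = 9, max_so_far = 9
Position 3 (value 12): max_ending_here = 21, max_so_far = 21
Position 4 (value 11): max_ending_here = 32, max_so_far = 32
Position 5 (value -8): max_ending_here = 24, max_so_far = 32
Position 6 (value -3): max_ending_here = 21, max_so_far = 32
Position 7 (value -15): max_ending_here = 6, max_so_far = 32

Maximum subarray: [9, 12, 11]
Maximum sum: 32

The maximum subarray is [9, 12, 11] with sum 32. This subarray runs from index 2 to index 4.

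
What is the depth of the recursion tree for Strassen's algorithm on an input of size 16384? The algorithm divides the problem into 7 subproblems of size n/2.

For divide and conquer with division factor 2:

Problem sizes at each level:
Level 0: 16384
Level 1: 8192
Level 2: 4096
Level 3: 2048
Level 4: 1024
Level 5: 512
Level 6: 256
Level 7: 128
Level 8: 64
Level 9: 32
Level 10: 16
Level 11: 8
Level 12: 4
Level 13: 2
Level 14: 1

The root is level 0 and the size-1 base case is level 14 (the tree spans levels 0 through 14, i.e. 15 levels counting the root), so the depth is the number of divisions: log_2(16384) = 14

The recursion tree depth is log_2(16384) = 14. At each level, the problem size is divided by 2, so it takes 14 divisions to reduce to a base case of size 1. The algorithm makes 7 recursive calls at each level.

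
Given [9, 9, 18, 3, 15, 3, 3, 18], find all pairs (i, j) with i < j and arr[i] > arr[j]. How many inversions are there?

Finding inversions in [9, 9, 18, 3, 15, 3, 3, 18]:

(0, 3): arr[0]=9 > arr[3]=3
(0, 5): arr[0]=9 > arr[5]=3
(0, 6): arr[0]=9 > arr[6]=3
(1, 3): arr[1]=9 > arr[3]=3
(1, 5): arr[1]=9 > arr[5]=3
(1, 6): arr[1]=9 > arr[6]=3
(2, 3): arr[2]=18 > arr[3]=3
(2, 4): arr[2]=18 > arr[4]=15
(2, 5): arr[2]=18 > arr[5]=3
(2, 6): arr[2]=18 > arr[6]=3
(4, 5): arr[4]=15 > arr[5]=3
(4, 6): arr[4]=15 > arr[6]=3

Total inversions: 12

The array has 12 inversion(s): (0,3), (0,5), (0,6), (1,3), (1,5), (1,6), (2,3), (2,4), (2,5), (2,6), (4,5), (4,6). Each pair (i,j) satisfies i < j and arr[i] > arr[j].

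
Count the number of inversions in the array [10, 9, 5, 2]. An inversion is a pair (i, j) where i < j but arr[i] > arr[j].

Finding inversions in [10, 9, 5, 2]:

(0, 1): arr[0]=10 > arr[1]=9
(0, 2): arr[0]=10 > arr[2]=5
(0, 3): arr[0]=10 > arr[3]=2
(1, 2): arr[1]=9 > arr[2]=5
(1, 3): arr[1]=9 > arr[3]=2
(2, 3): arr[2]=5 > arr[3]=2

Total inversions: 6

The array has 6 inversion(s): (0,1), (0,2), (0,3), (1,2), (1,3), (2,3). Each pair (i,j) satisfies i < j and arr[i] > arr[j].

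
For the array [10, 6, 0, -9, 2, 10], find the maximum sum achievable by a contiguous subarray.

Using Kadane's algorithm on [10, 6, 0, -9, 2, 10]:

Scanning through the array:
Position 1 (value 6): max_ending_here = 16, max_so_far = 16
Position 2 (value 0): max_ending_here = 16, max_so_far = 16
Position 3 (value -9): max_ending_here = 7, max_so_far = 16
Position 4 (value 2): max_ending_here = 9, max_so_far = 16
Position 5 (value 10): max_ending_here = 19, max_so_far = 19

Maximum subarray: [10, 6, 0, -9, 2, 10]
Maximum sum: 19

The maximum subarray is [10, 6, 0, -9, 2, 10] with sum 19. This subarray runs from index 0 to index 5.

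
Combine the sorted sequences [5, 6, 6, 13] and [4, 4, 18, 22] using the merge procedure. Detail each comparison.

Merging process:

Compare 5 vs 4: take 4 from right. Merged: [4]
Compare 5 vs 4: take 4 from right. Merged: [4, 4]
Compare 5 vs 18: take 5 from left. Merged: [4, 4, 5]
Compare 6 vs 18: take 6 from left. Merged: [4, 4, 5, 6]
Compare 6 vs 18: take 6 from left. Merged: [4, 4, 5, 6, 6]
Compare 13 vs 18: take 13 from left. Merged: [4, 4, 5, 6, 6, 13]
Append remaining from right: [18, 22]. Merged: [4, 4, 5, 6, 6, 13, 18, 22]

Final merged array: [4, 4, 5, 6, 6, 13, 18, 22]
Total comparisons: 6

The merged array is [4, 4, 5, 6, 6, 13, 18, 22], requiring 6 comparisons. The merge step runs in O(n) time where n is the total number of elements.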